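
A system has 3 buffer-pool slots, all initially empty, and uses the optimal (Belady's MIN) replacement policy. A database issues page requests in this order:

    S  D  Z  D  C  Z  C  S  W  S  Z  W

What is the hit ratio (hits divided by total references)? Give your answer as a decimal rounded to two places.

0.58

S: miss, frames (S)
D: miss, frames (S D)
Z: miss, frames (S D Z)
D: hit
C: miss, evict D, frames (S Z C)
Z: hit
C: hit
S: hit
W: miss, evict C, frames (S Z W)
S: hit
Z: hit
W: hit
Hits: 7 of 12 references → 7/12 = 0.5833.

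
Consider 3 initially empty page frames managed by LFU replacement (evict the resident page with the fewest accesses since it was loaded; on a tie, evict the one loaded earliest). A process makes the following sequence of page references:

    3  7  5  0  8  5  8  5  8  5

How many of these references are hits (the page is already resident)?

5

3: fault, frames [3]
7: fault, frames [3, 7]
5: fault, frames [3, 7, 5]
0: fault, evict 3, frames [7, 5, 0]
8: fault, evict 7, frames [5, 0, 8]
5: hit
8: hit
5: hit
8: hit
5: hit
Hits: 5.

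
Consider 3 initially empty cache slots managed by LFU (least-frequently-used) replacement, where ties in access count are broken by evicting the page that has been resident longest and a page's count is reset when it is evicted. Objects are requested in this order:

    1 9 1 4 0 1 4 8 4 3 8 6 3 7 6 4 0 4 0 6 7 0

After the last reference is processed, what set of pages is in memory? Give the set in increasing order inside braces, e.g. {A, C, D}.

{0, 1, 4}

1: fault, frames [1]
9: fault, frames [1, 9]
1: hit
4: fault, frames [1, 9, 4]
0: fault, evict 9, frames [1, 4, 0]
1: hit
4: hit
8: fault, evict 0, frames [1, 4, 8]
4: hit
3: fault, evict 8, frames [1, 4, 3]
8: fault, evict 3, frames [1, 4, 8]
6: fault, evict 8, frames [1, 4, 6]
3: fault, evict 6, frames [1, 4, 3]
7: fault, evict 3, frames [1, 4, 7]
6: fault, evict 7, frames [1, 4, 6]
4: hit
0: fault, evict 6, frames [1, 4, 0]
4: hit
0: hit
6: fault, evict 0, frames [1, 4, 6]
7: fault, evict 6, frames [1, 4, 7]
0: fault, evict 7, frames [1, 4, 0]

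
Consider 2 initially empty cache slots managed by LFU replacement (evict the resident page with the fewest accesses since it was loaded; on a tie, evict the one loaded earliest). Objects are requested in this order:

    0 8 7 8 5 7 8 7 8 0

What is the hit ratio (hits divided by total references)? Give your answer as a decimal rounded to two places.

0 -> fault, frames [0]
8 -> fault, frames [0, 8]
7 -> fault, evict 0, frames [8, 7]
8 -> hit
5 -> fault, evict 7, frames [8, 5]
7 -> fault, evict 5, frames [8, 7]
8 -> hit
7 -> hit
8 -> hit
0 -> fault, evict 7, frames [8, 0]
Hits: 4 of 10 references → 4/10 = 0.4000.

0.40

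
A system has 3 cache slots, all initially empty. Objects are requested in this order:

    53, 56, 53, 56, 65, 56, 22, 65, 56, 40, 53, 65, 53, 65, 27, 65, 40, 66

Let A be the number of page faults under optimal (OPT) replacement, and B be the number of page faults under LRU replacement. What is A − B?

Under OPT: F F . . F . F . . F F . . . F . . F → 8 faults.
Under LRU: F F . . F . F . . F F F . . F . F F → 10 faults.
A − B = 8 − 10 = -2.

-2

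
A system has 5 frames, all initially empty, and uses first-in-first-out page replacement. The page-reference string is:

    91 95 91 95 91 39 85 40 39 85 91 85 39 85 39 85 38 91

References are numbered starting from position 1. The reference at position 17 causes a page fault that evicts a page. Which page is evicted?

pos 1: 91: miss, frames (91)
pos 2: 95: miss, frames (91 95)
pos 3: 91: hit
pos 4: 95: hit
pos 5: 91: hit
pos 6: 39: miss, frames (91 95 39)
pos 7: 85: miss, frames (91 95 39 85)
pos 8: 40: miss, frames (91 95 39 85 40)
pos 9: 39: hit
pos 10: 85: hit
pos 11: 91: hit
pos 12: 85: hit
pos 13: 39: hit
pos 14: 85: hit
pos 15: 39: hit
pos 16: 85: hit
pos 17: 38: miss, evict 91, frames (95 39 85 40 38)
At position 17, page 91 is evicted.

91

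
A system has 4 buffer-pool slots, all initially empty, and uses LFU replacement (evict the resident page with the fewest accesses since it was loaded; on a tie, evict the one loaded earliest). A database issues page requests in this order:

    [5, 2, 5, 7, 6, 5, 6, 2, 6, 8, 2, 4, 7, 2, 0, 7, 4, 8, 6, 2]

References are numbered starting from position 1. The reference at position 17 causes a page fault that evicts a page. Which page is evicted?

pos 1: 5 -> miss, frames {5}
pos 2: 2 -> miss, frames {5,2}
pos 3: 5 -> hit
pos 4: 7 -> miss, frames {5,2,7}
pos 5: 6 -> miss, frames {5,2,7,6}
pos 6: 5 -> hit
pos 7: 6 -> hit
pos 8: 2 -> hit
pos 9: 6 -> hit
pos 10: 8 -> miss, evict 7, frames {5,2,6,8}
pos 11: 2 -> hit
pos 12: 4 -> miss, evict 8, frames {5,2,6,4}
pos 13: 7 -> miss, evict 4, frames {5,2,6,7}
pos 14: 2 -> hit
pos 15: 0 -> miss, evict 7, frames {5,2,6,0}
pos 16: 7 -> miss, evict 0, frames {5,2,6,7}
pos 17: 4 -> miss, evict 7, frames {5,2,6,4}
At position 17, page 7 is evicted.

7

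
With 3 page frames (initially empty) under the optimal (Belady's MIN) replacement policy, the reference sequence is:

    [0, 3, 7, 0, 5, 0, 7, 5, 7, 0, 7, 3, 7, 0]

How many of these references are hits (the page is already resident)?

0 -> fault, frames {0}
3 -> fault, frames {0,3}
7 -> fault, frames {0,3,7}
0 -> hit
5 -> fault, evict 3, frames {0,7,5}
0 -> hit
7 -> hit
5 -> hit
7 -> hit
0 -> hit
7 -> hit
3 -> fault, evict 5, frames {0,7,3}
7 -> hit
0 -> hit
Hits: 9.

9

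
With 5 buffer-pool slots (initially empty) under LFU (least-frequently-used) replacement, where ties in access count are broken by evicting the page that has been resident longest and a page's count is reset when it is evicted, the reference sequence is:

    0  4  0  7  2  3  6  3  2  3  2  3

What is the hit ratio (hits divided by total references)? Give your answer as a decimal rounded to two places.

0: fault, frames {0}
4: fault, frames {0,4}
0: hit
7: fault, frames {0,4,7}
2: fault, frames {0,4,7,2}
3: fault, frames {0,4,7,2,3}
6: fault, evict 4, frames {0,7,2,3,6}
3: hit
2: hit
3: hit
2: hit
3: hit
Hits: 6 of 12 references → 6/12 = 0.5000.

0.50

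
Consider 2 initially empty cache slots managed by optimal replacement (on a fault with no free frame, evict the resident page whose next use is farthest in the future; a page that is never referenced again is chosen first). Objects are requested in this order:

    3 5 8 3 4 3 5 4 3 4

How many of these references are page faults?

6

3 -> fault, frames [3]
5 -> fault, frames [3, 5]
8 -> fault, evict 5, frames [3, 8]
3 -> hit
4 -> fault, evict 8, frames [3, 4]
3 -> hit
5 -> fault, evict 3, frames [4, 5]
4 -> hit
3 -> fault, evict 5, frames [4, 3]
4 -> hit
Page faults: 6.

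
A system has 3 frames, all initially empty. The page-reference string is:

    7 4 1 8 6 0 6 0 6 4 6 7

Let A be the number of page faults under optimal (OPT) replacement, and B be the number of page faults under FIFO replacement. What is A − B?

Under OPT: F F F F F F . . . . . F → 7 faults.
Under FIFO: F F F F F F . . . F . F → 8 faults.
A − B = 7 − 8 = -1.

-1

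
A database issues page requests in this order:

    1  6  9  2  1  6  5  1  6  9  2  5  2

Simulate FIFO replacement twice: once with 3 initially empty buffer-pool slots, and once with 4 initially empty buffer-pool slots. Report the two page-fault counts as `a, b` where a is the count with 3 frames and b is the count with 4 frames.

9, 10

3 frames: F F F F F F F . . F F . . → 9 faults.
4 frames: F F F F . . F F F F F F . → 10 faults.
10 > 9: adding a frame increased faults — Belady's anomaly.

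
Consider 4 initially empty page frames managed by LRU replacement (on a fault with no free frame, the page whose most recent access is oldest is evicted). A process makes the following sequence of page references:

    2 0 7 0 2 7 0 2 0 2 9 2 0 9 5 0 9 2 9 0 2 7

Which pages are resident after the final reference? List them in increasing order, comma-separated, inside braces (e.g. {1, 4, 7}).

{0, 2, 7, 9}

2 -> miss, frames [2]
0 -> miss, frames [2, 0]
7 -> miss, frames [2, 0, 7]
0 -> hit
2 -> hit
7 -> hit
0 -> hit
2 -> hit
0 -> hit
2 -> hit
9 -> miss, frames [7, 0, 2, 9]
2 -> hit
0 -> hit
9 -> hit
5 -> miss, evict 7, frames [2, 0, 9, 5]
0 -> hit
9 -> hit
2 -> hit
9 -> hit
0 -> hit
2 -> hit
7 -> miss, evict 5, frames [9, 0, 2, 7]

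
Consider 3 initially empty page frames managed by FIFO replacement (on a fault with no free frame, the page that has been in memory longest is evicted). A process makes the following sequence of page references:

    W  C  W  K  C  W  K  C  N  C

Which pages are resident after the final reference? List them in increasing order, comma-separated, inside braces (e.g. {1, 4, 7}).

{C, K, N}

W: miss, frames [W]
C: miss, frames [W, C]
W: hit
K: miss, frames [W, C, K]
C: hit
W: hit
K: hit
C: hit
N: miss, evict W, frames [C, K, N]
C: hit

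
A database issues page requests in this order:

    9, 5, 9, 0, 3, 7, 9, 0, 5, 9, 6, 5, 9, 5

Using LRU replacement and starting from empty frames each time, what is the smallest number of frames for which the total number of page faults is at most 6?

5

f=1: 14 faults
f=2: 12 faults
f=3: 9 faults
f=4: 7 faults
f=5: 6 faults
f=6: 6 faults
Smallest f with faults ≤ 6 is 5.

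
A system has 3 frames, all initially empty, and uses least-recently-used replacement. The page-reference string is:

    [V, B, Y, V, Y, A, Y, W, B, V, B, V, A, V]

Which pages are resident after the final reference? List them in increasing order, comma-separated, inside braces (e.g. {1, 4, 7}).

V: miss, frames [V]
B: miss, frames [V, B]
Y: miss, frames [V, B, Y]
V: hit
Y: hit
A: miss, evict B, frames [V, Y, A]
Y: hit
W: miss, evict V, frames [A, Y, W]
B: miss, evict A, frames [Y, W, B]
V: miss, evict Y, frames [W, B, V]
B: hit
V: hit
A: miss, evict W, frames [B, V, A]
V: hit

{A, B, V}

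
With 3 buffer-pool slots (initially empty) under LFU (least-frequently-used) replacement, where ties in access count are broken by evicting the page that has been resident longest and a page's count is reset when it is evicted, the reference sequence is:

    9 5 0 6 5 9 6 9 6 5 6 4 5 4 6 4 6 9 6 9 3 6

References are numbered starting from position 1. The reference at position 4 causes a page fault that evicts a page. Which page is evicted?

pos 1: 9 -> fault, frames (9)
pos 2: 5 -> fault, frames (9 5)
pos 3: 0 -> fault, frames (9 5 0)
pos 4: 6 -> fault, evict 9, frames (5 0 6)
At position 4, page 9 is evicted.

9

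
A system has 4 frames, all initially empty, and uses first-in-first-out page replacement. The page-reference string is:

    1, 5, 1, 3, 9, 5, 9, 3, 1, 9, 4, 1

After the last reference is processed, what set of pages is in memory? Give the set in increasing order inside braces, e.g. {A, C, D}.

{1, 3, 4, 9}

1 → miss, frames [1]
5 → miss, frames [1, 5]
1 → hit
3 → miss, frames [1, 5, 3]
9 → miss, frames [1, 5, 3, 9]
5 → hit
9 → hit
3 → hit
1 → hit
9 → hit
4 → miss, evict 1, frames [5, 3, 9, 4]
1 → miss, evict 5, frames [3, 9, 4, 1]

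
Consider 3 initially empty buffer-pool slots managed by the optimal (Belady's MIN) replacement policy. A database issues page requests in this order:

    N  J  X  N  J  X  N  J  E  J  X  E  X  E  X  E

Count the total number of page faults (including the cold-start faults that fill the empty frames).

N -> miss, frames (N)
J -> miss, frames (N J)
X -> miss, frames (N J X)
N -> hit
J -> hit
X -> hit
N -> hit
J -> hit
E -> miss, evict N, frames (J X E)
J -> hit
X -> hit
E -> hit
X -> hit
E -> hit
X -> hit
E -> hit
Page faults: 4.

4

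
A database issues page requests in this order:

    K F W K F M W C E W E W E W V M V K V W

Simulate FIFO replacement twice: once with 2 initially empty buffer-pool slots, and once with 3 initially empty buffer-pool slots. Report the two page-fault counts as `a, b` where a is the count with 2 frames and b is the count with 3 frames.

15, 11

2 frames: F F F F F F F F F F . . . . F F . F F F → 15 faults.
3 frames: F F F . . F . F F F . . . . F F . F . F → 11 faults.
11 < 15: adding a frame reduced faults, as is typical.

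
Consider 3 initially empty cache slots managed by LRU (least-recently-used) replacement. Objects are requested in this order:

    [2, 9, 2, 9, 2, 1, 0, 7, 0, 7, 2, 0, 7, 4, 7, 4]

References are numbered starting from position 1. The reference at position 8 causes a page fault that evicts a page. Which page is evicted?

2

pos 1: 2 -> fault, frames (2)
pos 2: 9 -> fault, frames (2 9)
pos 3: 2 -> hit
pos 4: 9 -> hit
pos 5: 2 -> hit
pos 6: 1 -> fault, frames (9 2 1)
pos 7: 0 -> fault, evict 9, frames (2 1 0)
pos 8: 7 -> fault, evict 2, frames (1 0 7)
At position 8, page 2 is evicted.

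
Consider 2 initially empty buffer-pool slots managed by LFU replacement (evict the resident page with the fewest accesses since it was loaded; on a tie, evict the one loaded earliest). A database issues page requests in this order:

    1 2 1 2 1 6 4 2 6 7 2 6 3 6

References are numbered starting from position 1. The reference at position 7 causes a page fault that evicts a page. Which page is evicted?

6

pos 1: 1: fault, frames (1)
pos 2: 2: fault, frames (1 2)
pos 3: 1: hit
pos 4: 2: hit
pos 5: 1: hit
pos 6: 6: fault, evict 2, frames (1 6)
pos 7: 4: fault, evict 6, frames (1 4)
At position 7, page 6 is evicted.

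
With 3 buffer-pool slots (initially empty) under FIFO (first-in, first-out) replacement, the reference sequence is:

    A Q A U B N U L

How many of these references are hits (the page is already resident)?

2

A → miss, frames (A)
Q → miss, frames (A Q)
A → hit
U → miss, frames (A Q U)
B → miss, evict A, frames (Q U B)
N → miss, evict Q, frames (U B N)
U → hit
L → miss, evict U, frames (B N L)
Hits: 2.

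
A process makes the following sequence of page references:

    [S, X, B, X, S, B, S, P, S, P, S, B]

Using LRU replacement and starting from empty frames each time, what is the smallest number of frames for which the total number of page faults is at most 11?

2

f=1: 12 faults
f=2: 7 faults
f=3: 4 faults
f=4: 4 faults
Smallest f with faults ≤ 11 is 2.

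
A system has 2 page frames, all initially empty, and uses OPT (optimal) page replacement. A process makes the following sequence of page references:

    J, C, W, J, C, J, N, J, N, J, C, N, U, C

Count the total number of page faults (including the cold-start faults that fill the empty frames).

J: fault, frames {J}
C: fault, frames {J,C}
W: fault, evict C, frames {J,W}
J: hit
C: fault, evict W, frames {J,C}
J: hit
N: fault, evict C, frames {J,N}
J: hit
N: hit
J: hit
C: fault, evict J, frames {N,C}
N: hit
U: fault, evict N, frames {C,U}
C: hit
Page faults: 7.

7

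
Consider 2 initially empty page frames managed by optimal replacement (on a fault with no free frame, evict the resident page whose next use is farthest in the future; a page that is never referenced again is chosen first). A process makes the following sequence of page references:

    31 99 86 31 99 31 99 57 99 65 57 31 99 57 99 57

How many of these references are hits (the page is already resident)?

31: fault, frames (31)
99: fault, frames (31 99)
86: fault, evict 99, frames (31 86)
31: hit
99: fault, evict 86, frames (31 99)
31: hit
99: hit
57: fault, evict 31, frames (99 57)
99: hit
65: fault, evict 99, frames (57 65)
57: hit
31: fault, evict 65, frames (57 31)
99: fault, evict 31, frames (57 99)
57: hit
99: hit
57: hit
Hits: 8.

8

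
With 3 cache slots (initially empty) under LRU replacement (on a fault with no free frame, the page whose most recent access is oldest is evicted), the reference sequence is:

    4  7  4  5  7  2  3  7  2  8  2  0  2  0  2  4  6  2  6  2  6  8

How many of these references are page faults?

10

4: fault, frames (4)
7: fault, frames (4 7)
4: hit
5: fault, frames (7 4 5)
7: hit
2: fault, evict 4, frames (5 7 2)
3: fault, evict 5, frames (7 2 3)
7: hit
2: hit
8: fault, evict 3, frames (7 2 8)
2: hit
0: fault, evict 7, frames (8 2 0)
2: hit
0: hit
2: hit
4: fault, evict 8, frames (0 2 4)
6: fault, evict 0, frames (2 4 6)
2: hit
6: hit
2: hit
6: hit
8: fault, evict 4, frames (2 6 8)
Page faults: 10.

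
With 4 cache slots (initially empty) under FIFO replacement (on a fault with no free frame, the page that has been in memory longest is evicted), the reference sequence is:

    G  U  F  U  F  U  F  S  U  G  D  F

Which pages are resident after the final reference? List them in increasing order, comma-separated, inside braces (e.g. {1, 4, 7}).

G: miss, frames (G)
U: miss, frames (G U)
F: miss, frames (G U F)
U: hit
F: hit
U: hit
F: hit
S: miss, frames (G U F S)
U: hit
G: hit
D: miss, evict G, frames (U F S D)
F: hit

{D, F, S, U}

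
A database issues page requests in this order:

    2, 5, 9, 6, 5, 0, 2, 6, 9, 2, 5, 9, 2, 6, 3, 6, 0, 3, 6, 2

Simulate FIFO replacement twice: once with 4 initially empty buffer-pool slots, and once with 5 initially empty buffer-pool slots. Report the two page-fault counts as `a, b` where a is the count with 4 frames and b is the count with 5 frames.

12, 7

4 frames: F F F F . F F . . . F F . F F . F . . F → 12 faults.
5 frames: F F F F . F . . . . . . . . F . . . . F → 7 faults.
7 < 12: adding a frame reduced faults, as is typical.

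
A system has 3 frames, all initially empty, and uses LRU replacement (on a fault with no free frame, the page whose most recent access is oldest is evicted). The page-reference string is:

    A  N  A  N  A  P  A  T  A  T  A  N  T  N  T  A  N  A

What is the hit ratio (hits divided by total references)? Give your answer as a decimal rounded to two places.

A → fault, frames [A]
N → fault, frames [A, N]
A → hit
N → hit
A → hit
P → fault, frames [N, A, P]
A → hit
T → fault, evict N, frames [P, A, T]
A → hit
T → hit
A → hit
N → fault, evict P, frames [T, A, N]
T → hit
N → hit
T → hit
A → hit
N → hit
A → hit
Hits: 13 of 18 references → 13/18 = 0.7222.

0.72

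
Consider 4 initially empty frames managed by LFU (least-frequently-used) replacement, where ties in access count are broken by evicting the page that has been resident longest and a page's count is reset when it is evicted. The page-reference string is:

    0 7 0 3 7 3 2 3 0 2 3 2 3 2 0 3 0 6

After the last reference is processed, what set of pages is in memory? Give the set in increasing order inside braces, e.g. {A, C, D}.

{0, 2, 3, 6}

0 → fault, frames {0}
7 → fault, frames {0,7}
0 → hit
3 → fault, frames {0,7,3}
7 → hit
3 → hit
2 → fault, frames {0,7,3,2}
3 → hit
0 → hit
2 → hit
3 → hit
2 → hit
3 → hit
2 → hit
0 → hit
3 → hit
0 → hit
6 → fault, evict 7, frames {0,3,2,6}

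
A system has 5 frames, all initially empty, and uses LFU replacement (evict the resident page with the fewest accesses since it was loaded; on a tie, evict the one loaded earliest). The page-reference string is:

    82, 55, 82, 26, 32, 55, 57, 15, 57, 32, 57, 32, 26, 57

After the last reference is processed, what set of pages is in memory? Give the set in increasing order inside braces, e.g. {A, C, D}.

{26, 32, 55, 57, 82}

82: miss, frames {82}
55: miss, frames {82,55}
82: hit
26: miss, frames {82,55,26}
32: miss, frames {82,55,26,32}
55: hit
57: miss, frames {82,55,26,32,57}
15: miss, evict 26, frames {82,55,32,57,15}
57: hit
32: hit
57: hit
32: hit
26: miss, evict 15, frames {82,55,32,57,26}
57: hit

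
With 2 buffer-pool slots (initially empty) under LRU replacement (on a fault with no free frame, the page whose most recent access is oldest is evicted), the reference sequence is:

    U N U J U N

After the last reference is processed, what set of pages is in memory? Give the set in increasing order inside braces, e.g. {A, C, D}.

U → fault, frames (U)
N → fault, frames (U N)
U → hit
J → fault, evict N, frames (U J)
U → hit
N → fault, evict J, frames (U N)

{N, U}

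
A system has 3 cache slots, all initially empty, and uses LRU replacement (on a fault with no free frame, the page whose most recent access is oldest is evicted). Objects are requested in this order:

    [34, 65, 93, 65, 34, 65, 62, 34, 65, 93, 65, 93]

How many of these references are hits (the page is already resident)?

7

34 → fault, frames (34)
65 → fault, frames (34 65)
93 → fault, frames (34 65 93)
65 → hit
34 → hit
65 → hit
62 → fault, evict 93, frames (34 65 62)
34 → hit
65 → hit
93 → fault, evict 62, frames (34 65 93)
65 → hit
93 → hit
Hits: 7.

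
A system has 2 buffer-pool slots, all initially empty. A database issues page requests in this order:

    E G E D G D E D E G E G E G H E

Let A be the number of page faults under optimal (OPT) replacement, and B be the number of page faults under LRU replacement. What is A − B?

-2

Under OPT: F F . F . . F . . F . . . . F . → 6 faults.
Under LRU: F F . F F . F . . F . . . . F F → 8 faults.
A − B = 6 − 8 = -2.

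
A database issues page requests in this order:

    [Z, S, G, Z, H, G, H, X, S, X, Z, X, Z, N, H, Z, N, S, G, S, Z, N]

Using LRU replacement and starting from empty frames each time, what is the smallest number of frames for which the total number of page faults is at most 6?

6

f=1: 22 faults
f=2: 17 faults
f=3: 13 faults
f=4: 11 faults
f=5: 7 faults
f=6: 6 faults
Smallest f with faults ≤ 6 is 6.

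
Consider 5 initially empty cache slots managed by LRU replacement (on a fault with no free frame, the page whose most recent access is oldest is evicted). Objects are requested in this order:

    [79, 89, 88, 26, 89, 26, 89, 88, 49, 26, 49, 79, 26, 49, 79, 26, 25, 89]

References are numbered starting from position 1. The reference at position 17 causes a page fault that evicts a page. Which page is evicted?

pos 1: 79: fault, frames (79)
pos 2: 89: fault, frames (79 89)
pos 3: 88: fault, frames (79 89 88)
pos 4: 26: fault, frames (79 89 88 26)
pos 5: 89: hit
pos 6: 26: hit
pos 7: 89: hit
pos 8: 88: hit
pos 9: 49: fault, frames (79 26 89 88 49)
pos 10: 26: hit
pos 11: 49: hit
pos 12: 79: hit
pos 13: 26: hit
pos 14: 49: hit
pos 15: 79: hit
pos 16: 26: hit
pos 17: 25: fault, evict 89, frames (88 49 79 26 25)
At position 17, page 89 is evicted.

89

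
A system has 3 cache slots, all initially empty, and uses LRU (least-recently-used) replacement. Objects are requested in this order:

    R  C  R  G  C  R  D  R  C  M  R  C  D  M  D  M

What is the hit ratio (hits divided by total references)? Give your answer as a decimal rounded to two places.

0.56

R -> fault, frames {R}
C -> fault, frames {R,C}
R -> hit
G -> fault, frames {C,R,G}
C -> hit
R -> hit
D -> fault, evict G, frames {C,R,D}
R -> hit
C -> hit
M -> fault, evict D, frames {R,C,M}
R -> hit
C -> hit
D -> fault, evict M, frames {R,C,D}
M -> fault, evict R, frames {C,D,M}
D -> hit
M -> hit
Hits: 9 of 16 references → 9/16 = 0.5625.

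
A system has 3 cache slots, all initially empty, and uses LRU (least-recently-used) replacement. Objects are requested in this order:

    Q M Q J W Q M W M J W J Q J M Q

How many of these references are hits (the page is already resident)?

8

Q → fault, frames [Q]
M → fault, frames [Q, M]
Q → hit
J → fault, frames [M, Q, J]
W → fault, evict M, frames [Q, J, W]
Q → hit
M → fault, evict J, frames [W, Q, M]
W → hit
M → hit
J → fault, evict Q, frames [W, M, J]
W → hit
J → hit
Q → fault, evict M, frames [W, J, Q]
J → hit
M → fault, evict W, frames [Q, J, M]
Q → hit
Hits: 8.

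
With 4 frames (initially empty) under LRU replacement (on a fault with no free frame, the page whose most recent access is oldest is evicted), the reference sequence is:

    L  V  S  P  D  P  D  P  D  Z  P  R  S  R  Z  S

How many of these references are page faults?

L → miss, frames {L}
V → miss, frames {L,V}
S → miss, frames {L,V,S}
P → miss, frames {L,V,S,P}
D → miss, evict L, frames {V,S,P,D}
P → hit
D → hit
P → hit
D → hit
Z → miss, evict V, frames {S,P,D,Z}
P → hit
R → miss, evict S, frames {D,Z,P,R}
S → miss, evict D, frames {Z,P,R,S}
R → hit
Z → hit
S → hit
Page faults: 8.

8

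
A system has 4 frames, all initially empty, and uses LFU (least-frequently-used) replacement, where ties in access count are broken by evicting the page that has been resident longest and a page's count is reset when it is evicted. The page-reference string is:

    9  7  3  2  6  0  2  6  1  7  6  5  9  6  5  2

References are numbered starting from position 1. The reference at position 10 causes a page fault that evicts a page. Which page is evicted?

0

pos 1: 9 -> fault, frames [9]
pos 2: 7 -> fault, frames [9, 7]
pos 3: 3 -> fault, frames [9, 7, 3]
pos 4: 2 -> fault, frames [9, 7, 3, 2]
pos 5: 6 -> fault, evict 9, frames [7, 3, 2, 6]
pos 6: 0 -> fault, evict 7, frames [3, 2, 6, 0]
pos 7: 2 -> hit
pos 8: 6 -> hit
pos 9: 1 -> fault, evict 3, frames [2, 6, 0, 1]
pos 10: 7 -> fault, evict 0, frames [2, 6, 1, 7]
At position 10, page 0 is evicted.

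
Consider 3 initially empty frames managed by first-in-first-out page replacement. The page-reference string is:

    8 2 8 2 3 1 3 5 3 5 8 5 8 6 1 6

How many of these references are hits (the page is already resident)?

8

8 → fault, frames {8}
2 → fault, frames {8,2}
8 → hit
2 → hit
3 → fault, frames {8,2,3}
1 → fault, evict 8, frames {2,3,1}
3 → hit
5 → fault, evict 2, frames {3,1,5}
3 → hit
5 → hit
8 → fault, evict 3, frames {1,5,8}
5 → hit
8 → hit
6 → fault, evict 1, frames {5,8,6}
1 → fault, evict 5, frames {8,6,1}
6 → hit
Hits: 8.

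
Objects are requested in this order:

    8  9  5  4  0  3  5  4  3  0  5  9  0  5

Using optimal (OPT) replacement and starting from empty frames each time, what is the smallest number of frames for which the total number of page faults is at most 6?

f=1: 14 faults
f=2: 11 faults
f=3: 8 faults
f=4: 7 faults
f=5: 6 faults
f=6: 6 faults
Smallest f with faults ≤ 6 is 5.

5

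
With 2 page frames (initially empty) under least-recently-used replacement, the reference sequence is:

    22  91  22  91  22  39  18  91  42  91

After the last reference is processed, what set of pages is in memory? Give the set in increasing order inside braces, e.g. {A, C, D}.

22: fault, frames {22}
91: fault, frames {22,91}
22: hit
91: hit
22: hit
39: fault, evict 91, frames {22,39}
18: fault, evict 22, frames {39,18}
91: fault, evict 39, frames {18,91}
42: fault, evict 18, frames {91,42}
91: hit

{42, 91}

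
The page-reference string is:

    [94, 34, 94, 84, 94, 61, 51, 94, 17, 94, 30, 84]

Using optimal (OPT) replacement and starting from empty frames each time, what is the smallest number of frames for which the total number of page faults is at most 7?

f=1: 12 faults
f=2: 8 faults
f=3: 7 faults
f=4: 7 faults
f=5: 7 faults
f=6: 7 faults
f=7: 7 faults
Smallest f with faults ≤ 7 is 3.

3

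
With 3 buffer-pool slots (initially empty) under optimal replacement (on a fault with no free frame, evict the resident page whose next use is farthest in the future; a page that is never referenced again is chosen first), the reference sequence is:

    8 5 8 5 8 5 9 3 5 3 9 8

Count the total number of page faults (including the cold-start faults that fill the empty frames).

5

8: fault, frames {8}
5: fault, frames {8,5}
8: hit
5: hit
8: hit
5: hit
9: fault, frames {8,5,9}
3: fault, evict 8, frames {5,9,3}
5: hit
3: hit
9: hit
8: fault, evict 3, frames {5,9,8}
Page faults: 5.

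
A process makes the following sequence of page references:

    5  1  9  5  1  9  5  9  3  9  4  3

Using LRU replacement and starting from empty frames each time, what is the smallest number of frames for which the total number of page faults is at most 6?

f=1: 12 faults
f=2: 10 faults
f=3: 5 faults
f=4: 5 faults
f=5: 5 faults
Smallest f with faults ≤ 6 is 3.

3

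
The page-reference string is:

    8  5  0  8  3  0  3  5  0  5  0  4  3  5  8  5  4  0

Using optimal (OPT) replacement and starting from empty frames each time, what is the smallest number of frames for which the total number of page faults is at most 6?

f=1: 18 faults
f=2: 10 faults
f=3: 7 faults
f=4: 6 faults
f=5: 5 faults
Smallest f with faults ≤ 6 is 4.

4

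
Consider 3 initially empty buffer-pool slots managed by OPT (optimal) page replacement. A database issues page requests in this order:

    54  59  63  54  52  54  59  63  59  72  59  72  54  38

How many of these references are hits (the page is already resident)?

7

54: fault, frames [54]
59: fault, frames [54, 59]
63: fault, frames [54, 59, 63]
54: hit
52: fault, evict 63, frames [54, 59, 52]
54: hit
59: hit
63: fault, evict 52, frames [54, 59, 63]
59: hit
72: fault, evict 63, frames [54, 59, 72]
59: hit
72: hit
54: hit
38: fault, evict 72, frames [54, 59, 38]
Hits: 7.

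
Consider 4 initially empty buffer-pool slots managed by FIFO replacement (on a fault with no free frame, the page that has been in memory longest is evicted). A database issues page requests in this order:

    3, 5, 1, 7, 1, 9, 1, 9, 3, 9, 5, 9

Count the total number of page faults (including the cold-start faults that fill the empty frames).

7

3 -> miss, frames {3}
5 -> miss, frames {3,5}
1 -> miss, frames {3,5,1}
7 -> miss, frames {3,5,1,7}
1 -> hit
9 -> miss, evict 3, frames {5,1,7,9}
1 -> hit
9 -> hit
3 -> miss, evict 5, frames {1,7,9,3}
9 -> hit
5 -> miss, evict 1, frames {7,9,3,5}
9 -> hit
Page faults: 7.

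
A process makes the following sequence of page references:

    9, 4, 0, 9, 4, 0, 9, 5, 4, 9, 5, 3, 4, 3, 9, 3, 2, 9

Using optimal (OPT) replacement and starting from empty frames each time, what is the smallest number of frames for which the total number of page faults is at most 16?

f=1: 18 faults
f=2: 11 faults
f=3: 6 faults
f=4: 6 faults
f=5: 6 faults
f=6: 6 faults
Smallest f with faults ≤ 16 is 2.

2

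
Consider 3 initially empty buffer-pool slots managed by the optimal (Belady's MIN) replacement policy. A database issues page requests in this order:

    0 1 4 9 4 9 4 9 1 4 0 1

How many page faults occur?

0 -> miss, frames {0}
1 -> miss, frames {0,1}
4 -> miss, frames {0,1,4}
9 -> miss, evict 0, frames {1,4,9}
4 -> hit
9 -> hit
4 -> hit
9 -> hit
1 -> hit
4 -> hit
0 -> miss, evict 9, frames {1,4,0}
1 -> hit
Page faults: 5.

5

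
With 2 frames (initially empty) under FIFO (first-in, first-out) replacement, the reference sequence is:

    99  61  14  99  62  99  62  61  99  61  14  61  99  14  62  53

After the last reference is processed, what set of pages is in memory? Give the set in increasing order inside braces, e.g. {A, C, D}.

99 → miss, frames [99]
61 → miss, frames [99, 61]
14 → miss, evict 99, frames [61, 14]
99 → miss, evict 61, frames [14, 99]
62 → miss, evict 14, frames [99, 62]
99 → hit
62 → hit
61 → miss, evict 99, frames [62, 61]
99 → miss, evict 62, frames [61, 99]
61 → hit
14 → miss, evict 61, frames [99, 14]
61 → miss, evict 99, frames [14, 61]
99 → miss, evict 14, frames [61, 99]
14 → miss, evict 61, frames [99, 14]
62 → miss, evict 99, frames [14, 62]
53 → miss, evict 14, frames [62, 53]

{53, 62}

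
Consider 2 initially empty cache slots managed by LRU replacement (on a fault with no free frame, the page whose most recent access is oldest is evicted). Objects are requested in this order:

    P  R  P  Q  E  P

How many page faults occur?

P: fault, frames {P}
R: fault, frames {P,R}
P: hit
Q: fault, evict R, frames {P,Q}
E: fault, evict P, frames {Q,E}
P: fault, evict Q, frames {E,P}
Page faults: 5.

5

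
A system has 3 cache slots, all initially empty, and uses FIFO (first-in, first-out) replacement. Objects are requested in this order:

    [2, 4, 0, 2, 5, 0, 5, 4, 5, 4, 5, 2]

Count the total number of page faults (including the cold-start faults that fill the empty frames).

2 → fault, frames {2}
4 → fault, frames {2,4}
0 → fault, frames {2,4,0}
2 → hit
5 → fault, evict 2, frames {4,0,5}
0 → hit
5 → hit
4 → hit
5 → hit
4 → hit
5 → hit
2 → fault, evict 4, frames {0,5,2}
Page faults: 5.

5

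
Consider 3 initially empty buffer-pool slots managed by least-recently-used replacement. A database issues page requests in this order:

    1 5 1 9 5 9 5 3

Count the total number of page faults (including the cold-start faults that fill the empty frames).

1: fault, frames (1)
5: fault, frames (1 5)
1: hit
9: fault, frames (5 1 9)
5: hit
9: hit
5: hit
3: fault, evict 1, frames (9 5 3)
Page faults: 4.

4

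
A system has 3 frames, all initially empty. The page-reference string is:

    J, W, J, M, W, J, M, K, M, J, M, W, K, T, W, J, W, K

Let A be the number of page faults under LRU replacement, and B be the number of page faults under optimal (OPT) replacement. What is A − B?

Under LRU: F F . F . . . F . . . F F F . F . F → 9 faults.
Under OPT: F F . F . . . F . . . F . F . . . F → 7 faults.
A − B = 9 − 7 = 2.

2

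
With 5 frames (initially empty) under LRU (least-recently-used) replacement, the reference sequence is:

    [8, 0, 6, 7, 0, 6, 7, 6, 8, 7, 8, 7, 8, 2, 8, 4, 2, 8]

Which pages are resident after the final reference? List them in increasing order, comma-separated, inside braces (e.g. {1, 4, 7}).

{2, 4, 6, 7, 8}

8 → miss, frames (8)
0 → miss, frames (8 0)
6 → miss, frames (8 0 6)
7 → miss, frames (8 0 6 7)
0 → hit
6 → hit
7 → hit
6 → hit
8 → hit
7 → hit
8 → hit
7 → hit
8 → hit
2 → miss, frames (0 6 7 8 2)
8 → hit
4 → miss, evict 0, frames (6 7 2 8 4)
2 → hit
8 → hit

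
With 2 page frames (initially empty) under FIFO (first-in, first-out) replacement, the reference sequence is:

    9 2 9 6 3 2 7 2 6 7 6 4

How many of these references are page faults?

8

9 -> fault, frames [9]
2 -> fault, frames [9, 2]
9 -> hit
6 -> fault, evict 9, frames [2, 6]
3 -> fault, evict 2, frames [6, 3]
2 -> fault, evict 6, frames [3, 2]
7 -> fault, evict 3, frames [2, 7]
2 -> hit
6 -> fault, evict 2, frames [7, 6]
7 -> hit
6 -> hit
4 -> fault, evict 7, frames [6, 4]
Page faults: 8.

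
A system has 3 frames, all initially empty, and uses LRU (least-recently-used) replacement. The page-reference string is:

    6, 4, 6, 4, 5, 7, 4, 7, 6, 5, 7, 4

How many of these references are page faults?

6: fault, frames {6}
4: fault, frames {6,4}
6: hit
4: hit
5: fault, frames {6,4,5}
7: fault, evict 6, frames {4,5,7}
4: hit
7: hit
6: fault, evict 5, frames {4,7,6}
5: fault, evict 4, frames {7,6,5}
7: hit
4: fault, evict 6, frames {5,7,4}
Page faults: 7.

7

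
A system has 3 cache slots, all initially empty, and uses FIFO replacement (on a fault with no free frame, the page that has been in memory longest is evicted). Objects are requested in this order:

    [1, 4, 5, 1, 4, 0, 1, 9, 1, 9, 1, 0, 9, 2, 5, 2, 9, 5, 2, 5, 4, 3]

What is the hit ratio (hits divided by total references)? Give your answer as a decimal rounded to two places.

0.55

1 -> fault, frames {1}
4 -> fault, frames {1,4}
5 -> fault, frames {1,4,5}
1 -> hit
4 -> hit
0 -> fault, evict 1, frames {4,5,0}
1 -> fault, evict 4, frames {5,0,1}
9 -> fault, evict 5, frames {0,1,9}
1 -> hit
9 -> hit
1 -> hit
0 -> hit
9 -> hit
2 -> fault, evict 0, frames {1,9,2}
5 -> fault, evict 1, frames {9,2,5}
2 -> hit
9 -> hit
5 -> hit
2 -> hit
5 -> hit
4 -> fault, evict 9, frames {2,5,4}
3 -> fault, evict 2, frames {5,4,3}
Hits: 12 of 22 references → 12/22 = 0.5455.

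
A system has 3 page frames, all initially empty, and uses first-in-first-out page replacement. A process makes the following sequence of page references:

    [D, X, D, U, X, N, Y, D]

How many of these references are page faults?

D -> fault, frames (D)
X -> fault, frames (D X)
D -> hit
U -> fault, frames (D X U)
X -> hit
N -> fault, evict D, frames (X U N)
Y -> fault, evict X, frames (U N Y)
D -> fault, evict U, frames (N Y D)
Page faults: 6.

6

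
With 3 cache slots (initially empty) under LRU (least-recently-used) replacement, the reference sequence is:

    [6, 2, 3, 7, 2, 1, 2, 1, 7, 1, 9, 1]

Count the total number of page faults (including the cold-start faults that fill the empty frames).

6

6 -> fault, frames [6]
2 -> fault, frames [6, 2]
3 -> fault, frames [6, 2, 3]
7 -> fault, evict 6, frames [2, 3, 7]
2 -> hit
1 -> fault, evict 3, frames [7, 2, 1]
2 -> hit
1 -> hit
7 -> hit
1 -> hit
9 -> fault, evict 2, frames [7, 1, 9]
1 -> hit
Page faults: 6.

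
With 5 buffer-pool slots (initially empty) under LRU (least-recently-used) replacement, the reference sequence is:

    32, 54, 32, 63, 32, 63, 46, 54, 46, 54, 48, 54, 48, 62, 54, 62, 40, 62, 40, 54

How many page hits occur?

13

32 → fault, frames (32)
54 → fault, frames (32 54)
32 → hit
63 → fault, frames (54 32 63)
32 → hit
63 → hit
46 → fault, frames (54 32 63 46)
54 → hit
46 → hit
54 → hit
48 → fault, frames (32 63 46 54 48)
54 → hit
48 → hit
62 → fault, evict 32, frames (63 46 54 48 62)
54 → hit
62 → hit
40 → fault, evict 63, frames (46 48 54 62 40)
62 → hit
40 → hit
54 → hit
Hits: 13.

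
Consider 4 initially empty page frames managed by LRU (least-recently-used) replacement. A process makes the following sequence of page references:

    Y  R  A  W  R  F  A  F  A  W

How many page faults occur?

5

Y: fault, frames {Y}
R: fault, frames {Y,R}
A: fault, frames {Y,R,A}
W: fault, frames {Y,R,A,W}
R: hit
F: fault, evict Y, frames {A,W,R,F}
A: hit
F: hit
A: hit
W: hit
Page faults: 5.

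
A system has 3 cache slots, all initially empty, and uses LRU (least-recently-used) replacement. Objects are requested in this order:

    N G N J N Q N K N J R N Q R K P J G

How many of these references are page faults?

12

N → fault, frames [N]
G → fault, frames [N, G]
N → hit
J → fault, frames [G, N, J]
N → hit
Q → fault, evict G, frames [J, N, Q]
N → hit
K → fault, evict J, frames [Q, N, K]
N → hit
J → fault, evict Q, frames [K, N, J]
R → fault, evict K, frames [N, J, R]
N → hit
Q → fault, evict J, frames [R, N, Q]
R → hit
K → fault, evict N, frames [Q, R, K]
P → fault, evict Q, frames [R, K, P]
J → fault, evict R, frames [K, P, J]
G → fault, evict K, frames [P, J, G]
Page faults: 12.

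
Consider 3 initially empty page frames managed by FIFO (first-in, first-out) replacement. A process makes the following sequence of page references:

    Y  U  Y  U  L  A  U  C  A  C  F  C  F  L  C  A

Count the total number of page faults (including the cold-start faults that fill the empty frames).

Y -> fault, frames [Y]
U -> fault, frames [Y, U]
Y -> hit
U -> hit
L -> fault, frames [Y, U, L]
A -> fault, evict Y, frames [U, L, A]
U -> hit
C -> fault, evict U, frames [L, A, C]
A -> hit
C -> hit
F -> fault, evict L, frames [A, C, F]
C -> hit
F -> hit
L -> fault, evict A, frames [C, F, L]
C -> hit
A -> fault, evict C, frames [F, L, A]
Page faults: 8.

8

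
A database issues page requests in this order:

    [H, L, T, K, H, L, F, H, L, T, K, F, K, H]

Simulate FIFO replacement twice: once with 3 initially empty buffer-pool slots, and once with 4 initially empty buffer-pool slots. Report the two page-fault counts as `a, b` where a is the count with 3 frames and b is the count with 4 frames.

3 frames: F F F F F F F . . F F . . F → 10 faults.
4 frames: F F F F . . F F F F F F . F → 11 faults.
11 > 10: adding a frame increased faults — Belady's anomaly.

10, 11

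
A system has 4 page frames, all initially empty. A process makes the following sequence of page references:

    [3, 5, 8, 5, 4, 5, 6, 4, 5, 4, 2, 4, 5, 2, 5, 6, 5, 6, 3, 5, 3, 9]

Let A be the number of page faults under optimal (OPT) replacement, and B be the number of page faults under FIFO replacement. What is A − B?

-1

Under OPT: F F F . F . F . . . F . . . . . . . F . . F → 8 faults.
Under FIFO: F F F . F . F . . . F . F . . . . . F . . F → 9 faults.
A − B = 8 − 9 = -1.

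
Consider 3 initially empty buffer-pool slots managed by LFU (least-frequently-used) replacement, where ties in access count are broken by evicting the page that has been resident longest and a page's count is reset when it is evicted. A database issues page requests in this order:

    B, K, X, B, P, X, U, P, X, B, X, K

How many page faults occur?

7

B → miss, frames (B)
K → miss, frames (B K)
X → miss, frames (B K X)
B → hit
P → miss, evict K, frames (B X P)
X → hit
U → miss, evict P, frames (B X U)
P → miss, evict U, frames (B X P)
X → hit
B → hit
X → hit
K → miss, evict P, frames (B X K)
Page faults: 7.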